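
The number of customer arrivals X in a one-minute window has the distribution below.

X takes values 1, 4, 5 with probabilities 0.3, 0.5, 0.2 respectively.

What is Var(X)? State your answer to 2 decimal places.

E[X] = (1)(0.3) + (4)(0.5) + (5)(0.2) = 3.3
E[X²] = (1)²(0.3) + (4)²(0.5) + (5)²(0.2) = 13.3
Var(X) = E[X²] − (E[X])² = 13.3 − (3.3)² = 2.41

2.41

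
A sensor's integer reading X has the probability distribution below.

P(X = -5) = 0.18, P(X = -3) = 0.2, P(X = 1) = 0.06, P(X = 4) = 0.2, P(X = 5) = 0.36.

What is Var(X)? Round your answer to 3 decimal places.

17.214

E[X] = (-5)(0.18) + (-3)(0.2) + (1)(0.06) + (4)(0.2) + (5)(0.36) = 1.16
E[X²] = (-5)²(0.18) + (-3)²(0.2) + (1)²(0.06) + (4)²(0.2) + (5)²(0.36) = 18.56
Var(X) = E[X²] − (E[X])² = 18.56 − (1.16)² = 17.2144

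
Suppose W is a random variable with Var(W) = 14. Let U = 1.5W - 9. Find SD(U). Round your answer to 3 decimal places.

Var(1.5W - 9) = (1.5)²·14 = 31.5
SD(U) = √31.5 ≈ 5.612

5.612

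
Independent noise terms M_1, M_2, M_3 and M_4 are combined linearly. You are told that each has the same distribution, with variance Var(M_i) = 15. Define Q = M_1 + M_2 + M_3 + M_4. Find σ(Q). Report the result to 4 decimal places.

7.7460

By independence, Var(Q) = (1)²Var(M_1) + (1)²Var(M_2) + (1)²Var(M_3) + (1)²Var(M_4)
= (1)²·15 + (1)²·15 + (1)²·15 + (1)²·15 = 60
σ(Q) = √60 ≈ 7.7460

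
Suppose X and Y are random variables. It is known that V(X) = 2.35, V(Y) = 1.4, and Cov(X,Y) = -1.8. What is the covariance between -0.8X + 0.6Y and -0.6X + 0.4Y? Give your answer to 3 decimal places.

Cov(-0.8X + 0.6Y, -0.6X + 0.4Y) = (-0.8)(-0.6)V(X) + (0.6)(0.4)V(Y) + [(-0.8)(0.4) + (0.6)(-0.6)]Cov(X,Y)
= 0.48·2.35 + 0.24·1.4 + -0.68·-1.8 = 2.688

2.688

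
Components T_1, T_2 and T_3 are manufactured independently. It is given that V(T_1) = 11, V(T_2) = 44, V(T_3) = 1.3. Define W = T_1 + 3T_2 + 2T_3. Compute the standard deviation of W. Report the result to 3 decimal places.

By independence, V(W) = (1)²V(T_1) + (3)²V(T_2) + (2)²V(T_3)
= (1)²·11 + (3)²·44 + (2)²·1.3 = 412.2
SD(W) = √412.2 ≈ 20.303

20.303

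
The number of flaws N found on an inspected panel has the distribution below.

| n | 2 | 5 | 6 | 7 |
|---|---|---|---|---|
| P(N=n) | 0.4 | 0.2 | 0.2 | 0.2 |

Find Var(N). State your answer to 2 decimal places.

E[N] = (2)(0.4) + (5)(0.2) + (6)(0.2) + (7)(0.2) = 4.4
E[N²] = (2)²(0.4) + (5)²(0.2) + (6)²(0.2) + (7)²(0.2) = 23.6
Var(N) = E[N²] − (E[N])² = 23.6 − (4.4)² = 4.24

4.24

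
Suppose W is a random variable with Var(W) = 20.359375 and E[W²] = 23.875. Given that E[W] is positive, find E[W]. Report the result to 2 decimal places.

1.88

(E[W])² = E[W²] − Var(W) = 23.875 − 20.359375 = 3.515625
E[W] = √3.515625 = 1.875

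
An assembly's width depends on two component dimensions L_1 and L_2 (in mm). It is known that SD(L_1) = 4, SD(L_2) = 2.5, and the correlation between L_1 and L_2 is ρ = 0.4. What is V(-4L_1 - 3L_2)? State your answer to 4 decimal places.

V(L_1) = (4)² = 16;  V(L_2) = (2.5)² = 6.25
Cov(L_1,L_2) = ρ·SD(L_1)·SD(L_2) = 0.4·4·2.5 = 4
V(-4L_1 - 3L_2) = (-4)²·V(L_1) + (-3)²·V(L_2) + 2·(-4)·(-3)·Cov(L_1,L_2)
= 16·16 + 9·6.25 + 24·4 = 408.25

408.2500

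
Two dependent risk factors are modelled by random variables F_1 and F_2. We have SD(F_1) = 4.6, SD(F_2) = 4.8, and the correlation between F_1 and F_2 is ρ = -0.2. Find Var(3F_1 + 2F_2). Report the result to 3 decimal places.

229.608

Var(F_1) = (4.6)² = 21.16;  Var(F_2) = (4.8)² = 23.04
cov(F_1,F_2) = ρ·SD(F_1)·SD(F_2) = -0.2·4.6·4.8 = -4.416
Var(3F_1 + 2F_2) = (3)²·Var(F_1) + (2)²·Var(F_2) + 2·(3)·(2)·cov(F_1,F_2)
= 9·21.16 + 4·23.04 + 12·-4.416 = 229.608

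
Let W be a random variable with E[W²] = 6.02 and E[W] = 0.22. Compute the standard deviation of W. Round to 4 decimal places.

var(W) = 6.02 − (0.22)² = 5.9716
σ(W) = √5.9716 ≈ 2.4437

2.4437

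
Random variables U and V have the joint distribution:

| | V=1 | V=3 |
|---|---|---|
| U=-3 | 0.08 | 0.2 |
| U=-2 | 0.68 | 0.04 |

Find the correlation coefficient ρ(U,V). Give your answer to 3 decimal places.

-0.693

E[U] = -2.28,  E[V] = 1.48
E[UV] = -3.64
Cov(U,V) = E[UV] − E[U]E[V] = -3.64 − (-2.28)(1.48) = -0.2656
var(U) = 0.2016,  var(V) = 0.7296
ρ = -0.2656 / √(0.2016·0.7296) ≈ -0.693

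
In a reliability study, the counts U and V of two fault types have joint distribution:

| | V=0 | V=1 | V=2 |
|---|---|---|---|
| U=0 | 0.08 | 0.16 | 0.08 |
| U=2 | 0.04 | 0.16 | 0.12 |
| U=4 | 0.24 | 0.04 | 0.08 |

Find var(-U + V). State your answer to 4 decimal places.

E[U] = 2.08,  E[V] = 0.92,  E[UV] = 1.6
var(U) = 7.04 − (2.08)² = 2.7136;  var(V) = 1.48 − (0.92)² = 0.6336
cov(U,V) = 1.6 − (2.08)(0.92) = -0.3136
var(-U + V) = (-1)²·2.7136 + (1)²·0.6336 + 2·(-1)·(1)·-0.3136 = 3.9744

3.9744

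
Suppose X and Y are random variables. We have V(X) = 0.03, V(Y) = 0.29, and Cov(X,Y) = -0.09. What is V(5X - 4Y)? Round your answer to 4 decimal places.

V(5X - 4Y) = (5)²·V(X) + (-4)²·V(Y) + 2·(5)·(-4)·Cov(X,Y)
= 25·0.03 + 16·0.29 + -40·-0.09 = 8.99

8.9900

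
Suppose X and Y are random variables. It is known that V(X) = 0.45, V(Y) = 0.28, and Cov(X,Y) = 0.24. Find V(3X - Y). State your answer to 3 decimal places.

2.890

V(3X - Y) = (3)²·V(X) + (-1)²·V(Y) + 2·(3)·(-1)·Cov(X,Y)
= 9·0.45 + 1·0.28 + -6·0.24 = 2.89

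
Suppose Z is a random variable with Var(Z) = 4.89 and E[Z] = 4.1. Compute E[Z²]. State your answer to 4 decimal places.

E[Z²] = Var(Z) + (E[Z])² = 4.89 + (4.1)² = 21.7

21.7000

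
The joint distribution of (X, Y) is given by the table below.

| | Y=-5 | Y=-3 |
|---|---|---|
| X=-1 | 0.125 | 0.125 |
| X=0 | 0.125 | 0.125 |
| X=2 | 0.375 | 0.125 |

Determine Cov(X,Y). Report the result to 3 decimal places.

-0.313

E[X] = 0.75,  E[Y] = -4.25
E[XY] = -3.5
Cov(X,Y) = E[XY] − E[X]E[Y] = -3.5 − (0.75)(-4.25) = -0.3125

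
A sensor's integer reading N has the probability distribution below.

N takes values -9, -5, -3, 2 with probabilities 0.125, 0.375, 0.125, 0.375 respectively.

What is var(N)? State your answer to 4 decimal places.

E[N] = (-9)(0.125) + (-5)(0.375) + (-3)(0.125) + (2)(0.375) = -2.625
E[N²] = (-9)²(0.125) + (-5)²(0.375) + (-3)²(0.125) + (2)²(0.375) = 22.125
var(N) = E[N²] − (E[N])² = 22.125 − (-2.625)² = 15.234375

15.2344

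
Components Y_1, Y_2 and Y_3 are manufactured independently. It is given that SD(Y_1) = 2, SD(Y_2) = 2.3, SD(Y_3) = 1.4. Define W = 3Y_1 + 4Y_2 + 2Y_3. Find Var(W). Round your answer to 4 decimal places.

Var(Y_1) = 4, Var(Y_2) = 5.29, Var(Y_3) = 1.96
By independence, Var(W) = (3)²Var(Y_1) + (4)²Var(Y_2) + (2)²Var(Y_3)
= (3)²·4 + (4)²·5.29 + (2)²·1.96 = 128.48

128.4800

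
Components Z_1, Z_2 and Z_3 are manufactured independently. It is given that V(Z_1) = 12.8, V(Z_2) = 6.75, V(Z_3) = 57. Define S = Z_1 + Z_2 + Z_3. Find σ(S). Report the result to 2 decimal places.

By independence, V(S) = (1)²V(Z_1) + (1)²V(Z_2) + (1)²V(Z_3)
= (1)²·12.8 + (1)²·6.75 + (1)²·57 = 76.55
σ(S) = √76.55 ≈ 8.75

8.75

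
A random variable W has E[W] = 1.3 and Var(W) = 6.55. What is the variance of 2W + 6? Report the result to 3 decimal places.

26.200

Var(2W + 6) = (2)²·Var(W) = 4·6.55 = 26.2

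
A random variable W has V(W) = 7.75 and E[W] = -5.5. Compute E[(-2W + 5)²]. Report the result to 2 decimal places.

E[-2W + 5] = -2·-5.5 + 5 = 16
V(-2W + 5) = (-2)²·7.75 = 31
E[(-2W + 5)²] = V((-2W + 5)) + (E[(-2W + 5)])² = 31 + (16)² = 287

287.00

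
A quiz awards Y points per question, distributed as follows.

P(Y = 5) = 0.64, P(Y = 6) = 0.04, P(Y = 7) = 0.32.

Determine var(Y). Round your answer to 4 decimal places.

E[Y] = (5)(0.64) + (6)(0.04) + (7)(0.32) = 5.68
E[Y²] = (5)²(0.64) + (6)²(0.04) + (7)²(0.32) = 33.12
var(Y) = E[Y²] − (E[Y])² = 33.12 − (5.68)² = 0.8576

0.8576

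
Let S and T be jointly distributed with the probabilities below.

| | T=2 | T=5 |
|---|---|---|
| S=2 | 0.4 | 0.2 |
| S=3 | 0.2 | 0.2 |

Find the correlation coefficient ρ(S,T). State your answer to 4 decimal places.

E[S] = 2.4,  E[T] = 3.2
E[ST] = 7.8
Cov(S,T) = E[ST] − E[S]E[T] = 7.8 − (2.4)(3.2) = 0.12
Var(S) = 0.24,  Var(T) = 2.16
ρ = 0.12 / √(0.24·2.16) ≈ 0.1667

0.1667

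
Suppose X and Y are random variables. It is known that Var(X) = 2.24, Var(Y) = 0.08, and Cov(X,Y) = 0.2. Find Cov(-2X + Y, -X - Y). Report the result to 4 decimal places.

4.6000

Cov(-2X + Y, -X - Y) = (-2)(-1)Var(X) + (1)(-1)Var(Y) + [(-2)(-1) + (1)(-1)]Cov(X,Y)
= 2·2.24 + -1·0.08 + 1·0.2 = 4.6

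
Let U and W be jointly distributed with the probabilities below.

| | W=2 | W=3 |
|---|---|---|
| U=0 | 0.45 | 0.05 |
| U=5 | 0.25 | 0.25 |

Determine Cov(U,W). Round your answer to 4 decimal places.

0.5000

E[U] = 2.5,  E[W] = 2.3
E[UW] = 6.25
Cov(U,W) = E[UW] − E[U]E[W] = 6.25 − (2.5)(2.3) = 0.5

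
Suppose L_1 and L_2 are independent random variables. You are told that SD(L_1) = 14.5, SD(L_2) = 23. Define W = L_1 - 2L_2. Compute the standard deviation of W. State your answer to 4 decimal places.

48.2312

Var(L_1) = 210.25, Var(L_2) = 529
By independence, Var(W) = (1)²Var(L_1) + (-2)²Var(L_2)
= (1)²·210.25 + (-2)²·529 = 2326.25
SD(W) = √2326.25 ≈ 48.2312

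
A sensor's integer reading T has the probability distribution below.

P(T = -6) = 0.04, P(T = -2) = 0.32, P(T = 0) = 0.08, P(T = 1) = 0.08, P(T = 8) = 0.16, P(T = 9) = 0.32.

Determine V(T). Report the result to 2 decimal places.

E[T] = (-6)(0.04) + (-2)(0.32) + (0)(0.08) + (1)(0.08) + (8)(0.16) + (9)(0.32) = 3.36
E[T²] = (-6)²(0.04) + (-2)²(0.32) + (0)²(0.08) + (1)²(0.08) + (8)²(0.16) + (9)²(0.32) = 38.96
V(T) = E[T²] − (E[T])² = 38.96 − (3.36)² = 27.6704

27.67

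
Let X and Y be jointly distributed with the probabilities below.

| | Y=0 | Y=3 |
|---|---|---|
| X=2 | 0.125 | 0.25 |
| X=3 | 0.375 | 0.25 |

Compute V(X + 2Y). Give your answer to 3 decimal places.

8.484

E[X] = 2.625,  E[Y] = 1.5,  E[XY] = 3.75
V(X) = 7.125 − (2.625)² = 0.234375;  V(Y) = 4.5 − (1.5)² = 2.25
Cov(X,Y) = 3.75 − (2.625)(1.5) = -0.1875
V(X + 2Y) = (1)²·0.234375 + (2)²·2.25 + 2·(1)·(2)·-0.1875 = 8.484375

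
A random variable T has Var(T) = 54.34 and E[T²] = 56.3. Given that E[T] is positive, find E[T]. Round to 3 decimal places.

(E[T])² = E[T²] − Var(T) = 56.3 − 54.34 = 1.96
E[T] = √1.96 = 1.4

1.400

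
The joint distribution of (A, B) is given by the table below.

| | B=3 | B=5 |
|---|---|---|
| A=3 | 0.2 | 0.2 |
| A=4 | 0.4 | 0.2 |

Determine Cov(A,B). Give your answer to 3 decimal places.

E[A] = 3.6,  E[B] = 3.8
E[AB] = 13.6
Cov(A,B) = E[AB] − E[A]E[B] = 13.6 − (3.6)(3.8) = -0.08

-0.080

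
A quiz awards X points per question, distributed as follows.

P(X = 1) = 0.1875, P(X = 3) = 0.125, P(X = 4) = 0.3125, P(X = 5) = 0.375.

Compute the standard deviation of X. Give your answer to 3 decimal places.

1.446

E[X] = (1)(0.1875) + (3)(0.125) + (4)(0.3125) + (5)(0.375) = 3.6875
E[X²] = (1)²(0.1875) + (3)²(0.125) + (4)²(0.3125) + (5)²(0.375) = 15.6875
Var(X) = E[X²] − (E[X])² = 15.6875 − (3.6875)² = 2.08984375
σ(X) = √2.08984375 ≈ 1.446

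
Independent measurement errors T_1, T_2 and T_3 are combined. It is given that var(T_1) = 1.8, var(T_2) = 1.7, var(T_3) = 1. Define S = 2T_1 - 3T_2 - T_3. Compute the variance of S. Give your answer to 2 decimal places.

By independence, var(S) = (2)²var(T_1) + (-3)²var(T_2) + (-1)²var(T_3)
= (2)²·1.8 + (-3)²·1.7 + (-1)²·1 = 23.5

23.50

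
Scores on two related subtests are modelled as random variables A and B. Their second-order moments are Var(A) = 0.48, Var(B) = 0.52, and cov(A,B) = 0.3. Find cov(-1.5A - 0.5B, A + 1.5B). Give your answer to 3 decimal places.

-1.935

cov(-1.5A - 0.5B, A + 1.5B) = (-1.5)(1)Var(A) + (-0.5)(1.5)Var(B) + [(-1.5)(1.5) + (-0.5)(1)]cov(A,B)
= -1.5·0.48 + -0.75·0.52 + -2.75·0.3 = -1.935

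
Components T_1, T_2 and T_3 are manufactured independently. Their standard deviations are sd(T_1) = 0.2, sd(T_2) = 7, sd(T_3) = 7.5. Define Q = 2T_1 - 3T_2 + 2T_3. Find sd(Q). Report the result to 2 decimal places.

25.81

Var(T_1) = 0.04, Var(T_2) = 49, Var(T_3) = 56.25
By independence, Var(Q) = (2)²Var(T_1) + (-3)²Var(T_2) + (2)²Var(T_3)
= (2)²·0.04 + (-3)²·49 + (2)²·56.25 = 666.16
sd(Q) = √666.16 ≈ 25.81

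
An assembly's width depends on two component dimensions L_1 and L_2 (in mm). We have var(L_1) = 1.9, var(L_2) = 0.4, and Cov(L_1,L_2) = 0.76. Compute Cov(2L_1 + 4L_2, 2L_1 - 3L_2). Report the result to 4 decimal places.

4.3200

Cov(2L_1 + 4L_2, 2L_1 - 3L_2) = (2)(2)var(L_1) + (4)(-3)var(L_2) + [(2)(-3) + (4)(2)]Cov(L_1,L_2)
= 4·1.9 + -12·0.4 + 2·0.76 = 4.32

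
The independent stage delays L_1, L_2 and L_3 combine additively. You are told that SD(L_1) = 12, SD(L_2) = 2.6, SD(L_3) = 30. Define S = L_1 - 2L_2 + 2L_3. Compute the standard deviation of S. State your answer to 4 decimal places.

Var(L_1) = 144, Var(L_2) = 6.76, Var(L_3) = 900
By independence, Var(S) = (1)²Var(L_1) + (-2)²Var(L_2) + (2)²Var(L_3)
= (1)²·144 + (-2)²·6.76 + (2)²·900 = 3771.04
SD(S) = √3771.04 ≈ 61.4088

61.4088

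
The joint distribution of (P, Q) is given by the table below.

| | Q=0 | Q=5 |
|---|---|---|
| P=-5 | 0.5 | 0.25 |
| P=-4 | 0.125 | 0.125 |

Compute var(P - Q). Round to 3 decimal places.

E[P] = -4.75,  E[Q] = 1.875,  E[PQ] = -8.75
var(P) = 22.75 − (-4.75)² = 0.1875;  var(Q) = 9.375 − (1.875)² = 5.859375
cov(P,Q) = -8.75 − (-4.75)(1.875) = 0.15625
var(P - Q) = (1)²·0.1875 + (-1)²·5.859375 + 2·(1)·(-1)·0.15625 = 5.734375

5.734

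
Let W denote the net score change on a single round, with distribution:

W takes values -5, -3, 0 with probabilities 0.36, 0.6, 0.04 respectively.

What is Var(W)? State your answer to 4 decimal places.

1.4400

E[W] = (-5)(0.36) + (-3)(0.6) + (0)(0.04) = -3.6
E[W²] = (-5)²(0.36) + (-3)²(0.6) + (0)²(0.04) = 14.4
Var(W) = E[W²] − (E[W])² = 14.4 − (-3.6)² = 1.44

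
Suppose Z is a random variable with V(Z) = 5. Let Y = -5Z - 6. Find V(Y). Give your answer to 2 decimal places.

125.00

V(-5Z - 6) = (-5)²·V(Z) = 25·5 = 125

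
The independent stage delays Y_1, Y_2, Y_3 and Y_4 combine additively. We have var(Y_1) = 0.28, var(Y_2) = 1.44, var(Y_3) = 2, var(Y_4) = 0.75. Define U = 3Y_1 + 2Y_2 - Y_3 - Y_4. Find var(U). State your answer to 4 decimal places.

By independence, var(U) = (3)²var(Y_1) + (2)²var(Y_2) + (-1)²var(Y_3) + (-1)²var(Y_4)
= (3)²·0.28 + (2)²·1.44 + (-1)²·2 + (-1)²·0.75 = 11.03

11.0300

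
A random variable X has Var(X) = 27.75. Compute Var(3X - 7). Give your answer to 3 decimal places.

249.750

Var(3X - 7) = (3)²·Var(X) = 9·27.75 = 249.75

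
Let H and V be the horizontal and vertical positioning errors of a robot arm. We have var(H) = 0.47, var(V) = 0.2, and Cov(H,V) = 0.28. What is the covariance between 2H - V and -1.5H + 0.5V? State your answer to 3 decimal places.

Cov(2H - V, -1.5H + 0.5V) = (2)(-1.5)var(H) + (-1)(0.5)var(V) + [(2)(0.5) + (-1)(-1.5)]Cov(H,V)
= -3·0.47 + -0.5·0.2 + 2.5·0.28 = -0.81

-0.810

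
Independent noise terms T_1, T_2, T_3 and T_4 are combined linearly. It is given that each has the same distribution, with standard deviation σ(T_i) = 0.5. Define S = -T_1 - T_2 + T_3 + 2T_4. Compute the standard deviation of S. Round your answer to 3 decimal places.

var(T_i) = (0.5)² = 0.25
By independence, var(S) = (-1)²var(T_1) + (-1)²var(T_2) + (1)²var(T_3) + (2)²var(T_4)
= (-1)²·0.25 + (-1)²·0.25 + (1)²·0.25 + (2)²·0.25 = 1.75
σ(S) = √1.75 ≈ 1.323

1.323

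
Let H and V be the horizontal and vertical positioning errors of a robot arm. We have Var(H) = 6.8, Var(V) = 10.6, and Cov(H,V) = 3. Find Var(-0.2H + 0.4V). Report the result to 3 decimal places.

Var(-0.2H + 0.4V) = (-0.2)²·Var(H) + (0.4)²·Var(V) + 2·(-0.2)·(0.4)·Cov(H,V)
= 0.04·6.8 + 0.16·10.6 + -0.16·3 = 1.488

1.488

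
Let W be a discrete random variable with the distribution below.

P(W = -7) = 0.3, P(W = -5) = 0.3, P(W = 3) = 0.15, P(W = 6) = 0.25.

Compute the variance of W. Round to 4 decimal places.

29.8275

E[W] = (-7)(0.3) + (-5)(0.3) + (3)(0.15) + (6)(0.25) = -1.65
E[W²] = (-7)²(0.3) + (-5)²(0.3) + (3)²(0.15) + (6)²(0.25) = 32.55
Var(W) = E[W²] − (E[W])² = 32.55 − (-1.65)² = 29.8275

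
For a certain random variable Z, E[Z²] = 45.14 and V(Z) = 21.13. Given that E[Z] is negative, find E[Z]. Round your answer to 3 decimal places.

-4.900

(E[Z])² = E[Z²] − V(Z) = 45.14 − 21.13 = 24.01
E[Z] = −√24.01 = -4.9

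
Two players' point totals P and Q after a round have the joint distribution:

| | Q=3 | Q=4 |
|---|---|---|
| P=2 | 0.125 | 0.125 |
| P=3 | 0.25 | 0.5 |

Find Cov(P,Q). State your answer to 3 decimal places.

E[P] = 2.75,  E[Q] = 3.625
E[PQ] = 10
Cov(P,Q) = E[PQ] − E[P]E[Q] = 10 − (2.75)(3.625) = 0.03125

0.031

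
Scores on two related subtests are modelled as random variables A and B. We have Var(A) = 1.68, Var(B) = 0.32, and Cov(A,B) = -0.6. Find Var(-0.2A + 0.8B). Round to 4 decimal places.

0.4640

Var(-0.2A + 0.8B) = (-0.2)²·Var(A) + (0.8)²·Var(B) + 2·(-0.2)·(0.8)·Cov(A,B)
= 0.04·1.68 + 0.64·0.32 + -0.32·-0.6 = 0.464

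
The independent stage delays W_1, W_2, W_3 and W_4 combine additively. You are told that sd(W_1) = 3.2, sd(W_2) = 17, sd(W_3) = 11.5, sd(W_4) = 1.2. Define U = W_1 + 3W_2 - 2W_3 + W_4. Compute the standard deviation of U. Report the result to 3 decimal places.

V(W_1) = 10.24, V(W_2) = 289, V(W_3) = 132.25, V(W_4) = 1.44
By independence, V(U) = (1)²V(W_1) + (3)²V(W_2) + (-2)²V(W_3) + (1)²V(W_4)
= (1)²·10.24 + (3)²·289 + (-2)²·132.25 + (1)²·1.44 = 3141.68
sd(U) = √3141.68 ≈ 56.051

56.051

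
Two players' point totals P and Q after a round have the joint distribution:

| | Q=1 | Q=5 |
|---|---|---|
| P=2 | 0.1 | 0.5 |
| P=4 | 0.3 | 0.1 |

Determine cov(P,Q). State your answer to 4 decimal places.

-1.1200

E[P] = 2.8,  E[Q] = 3.4
E[PQ] = 8.4
cov(P,Q) = E[PQ] − E[P]E[Q] = 8.4 − (2.8)(3.4) = -1.12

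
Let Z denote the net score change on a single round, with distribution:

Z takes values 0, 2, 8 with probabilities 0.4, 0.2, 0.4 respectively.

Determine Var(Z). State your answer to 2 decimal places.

E[Z] = (0)(0.4) + (2)(0.2) + (8)(0.4) = 3.6
E[Z²] = (0)²(0.4) + (2)²(0.2) + (8)²(0.4) = 26.4
Var(Z) = E[Z²] − (E[Z])² = 26.4 − (3.6)² = 13.44

13.44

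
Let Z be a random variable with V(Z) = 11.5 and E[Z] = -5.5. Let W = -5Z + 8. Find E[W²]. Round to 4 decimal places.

1547.7500

E[-5Z + 8] = -5·-5.5 + 8 = 35.5
V(-5Z + 8) = (-5)²·11.5 = 287.5
E[W²] = V(W) + (E[W])² = 287.5 + (35.5)² = 1547.75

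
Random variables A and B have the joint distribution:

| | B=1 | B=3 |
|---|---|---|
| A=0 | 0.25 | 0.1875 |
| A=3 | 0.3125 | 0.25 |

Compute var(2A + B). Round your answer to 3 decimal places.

E[A] = 1.6875,  E[B] = 1.875,  E[AB] = 3.1875
var(A) = 5.0625 − (1.6875)² = 2.21484375;  var(B) = 4.5 − (1.875)² = 0.984375
Cov(A,B) = 3.1875 − (1.6875)(1.875) = 0.0234375
var(2A + B) = (2)²·2.21484375 + (1)²·0.984375 + 2·(2)·(1)·0.0234375 = 9.9375

9.938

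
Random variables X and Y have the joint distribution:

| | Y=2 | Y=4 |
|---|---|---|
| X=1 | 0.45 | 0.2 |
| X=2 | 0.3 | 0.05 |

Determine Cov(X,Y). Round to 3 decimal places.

-0.075

E[X] = 1.35,  E[Y] = 2.5
E[XY] = 3.3
Cov(X,Y) = E[XY] − E[X]E[Y] = 3.3 − (1.35)(2.5) = -0.075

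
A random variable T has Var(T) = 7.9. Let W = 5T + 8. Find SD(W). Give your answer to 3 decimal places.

14.053

Var(5T + 8) = (5)²·7.9 = 197.5
SD(W) = √197.5 ≈ 14.053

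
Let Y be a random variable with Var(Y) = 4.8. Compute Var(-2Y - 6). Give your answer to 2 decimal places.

Var(-2Y - 6) = (-2)²·Var(Y) = 4·4.8 = 19.2

19.20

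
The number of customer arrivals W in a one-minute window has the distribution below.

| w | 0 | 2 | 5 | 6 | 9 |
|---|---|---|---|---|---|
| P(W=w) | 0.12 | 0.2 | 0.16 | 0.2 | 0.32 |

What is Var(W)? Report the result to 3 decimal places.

E[W] = (0)(0.12) + (2)(0.2) + (5)(0.16) + (6)(0.2) + (9)(0.32) = 5.28
E[W²] = (0)²(0.12) + (2)²(0.2) + (5)²(0.16) + (6)²(0.2) + (9)²(0.32) = 37.92
Var(W) = E[W²] − (E[W])² = 37.92 − (5.28)² = 10.0416

10.042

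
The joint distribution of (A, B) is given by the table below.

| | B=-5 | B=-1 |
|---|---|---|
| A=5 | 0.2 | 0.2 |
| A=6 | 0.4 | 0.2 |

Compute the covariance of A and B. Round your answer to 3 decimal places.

E[A] = 5.6,  E[B] = -3.4
E[AB] = -19.2
Cov(A,B) = E[AB] − E[A]E[B] = -19.2 − (5.6)(-3.4) = -0.16

-0.160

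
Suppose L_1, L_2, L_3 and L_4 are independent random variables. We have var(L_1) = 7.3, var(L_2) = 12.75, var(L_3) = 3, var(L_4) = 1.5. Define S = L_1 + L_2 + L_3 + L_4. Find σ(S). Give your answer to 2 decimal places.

By independence, var(S) = (1)²var(L_1) + (1)²var(L_2) + (1)²var(L_3) + (1)²var(L_4)
= (1)²·7.3 + (1)²·12.75 + (1)²·3 + (1)²·1.5 = 24.55
σ(S) = √24.55 ≈ 4.95

4.95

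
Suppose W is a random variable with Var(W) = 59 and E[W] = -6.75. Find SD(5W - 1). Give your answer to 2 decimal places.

Var(5W - 1) = (5)²·59 = 1475
SD(5W - 1) = √1475 ≈ 38.41

38.41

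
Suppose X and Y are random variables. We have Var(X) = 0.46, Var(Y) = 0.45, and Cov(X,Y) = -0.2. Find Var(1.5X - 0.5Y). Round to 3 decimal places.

Var(1.5X - 0.5Y) = (1.5)²·Var(X) + (-0.5)²·Var(Y) + 2·(1.5)·(-0.5)·Cov(X,Y)
= 2.25·0.46 + 0.25·0.45 + -1.5·-0.2 = 1.4475

1.448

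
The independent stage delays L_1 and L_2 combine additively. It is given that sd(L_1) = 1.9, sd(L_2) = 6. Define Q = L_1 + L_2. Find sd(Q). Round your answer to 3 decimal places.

V(L_1) = 3.61, V(L_2) = 36
By independence, V(Q) = (1)²V(L_1) + (1)²V(L_2)
= (1)²·3.61 + (1)²·36 = 39.61
sd(Q) = √39.61 ≈ 6.294

6.294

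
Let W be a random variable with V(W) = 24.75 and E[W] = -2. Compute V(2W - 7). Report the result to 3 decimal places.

99.000

V(2W - 7) = (2)²·V(W) = 4·24.75 = 99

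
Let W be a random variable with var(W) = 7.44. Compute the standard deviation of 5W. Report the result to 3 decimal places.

var(5W) = (5)²·7.44 = 186
σ(5W) = √186 ≈ 13.638

13.638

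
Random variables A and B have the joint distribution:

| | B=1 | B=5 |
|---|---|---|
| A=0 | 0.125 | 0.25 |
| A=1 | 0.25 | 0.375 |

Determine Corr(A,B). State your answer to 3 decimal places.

-0.067

E[A] = 0.625,  E[B] = 3.5
E[AB] = 2.125
cov(A,B) = E[AB] − E[A]E[B] = 2.125 − (0.625)(3.5) = -0.0625
Var(A) = 0.234375,  Var(B) = 3.75
ρ = -0.0625 / √(0.234375·3.75) ≈ -0.067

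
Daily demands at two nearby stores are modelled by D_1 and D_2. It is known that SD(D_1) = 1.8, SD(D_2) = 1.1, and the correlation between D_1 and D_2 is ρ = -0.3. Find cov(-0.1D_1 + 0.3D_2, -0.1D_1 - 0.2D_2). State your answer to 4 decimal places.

-0.0343

var(D_1) = (1.8)² = 3.24;  var(D_2) = (1.1)² = 1.21
cov(D_1,D_2) = ρ·SD(D_1)·SD(D_2) = -0.3·1.8·1.1 = -0.594
cov(-0.1D_1 + 0.3D_2, -0.1D_1 - 0.2D_2) = (-0.1)(-0.1)var(D_1) + (0.3)(-0.2)var(D_2) + [(-0.1)(-0.2) + (0.3)(-0.1)]cov(D_1,D_2)
= 0.01·3.24 + -0.06·1.21 + -0.01·-0.594 = -0.03426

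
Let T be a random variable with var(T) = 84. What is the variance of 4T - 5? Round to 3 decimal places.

var(4T - 5) = (4)²·var(T) = 16·84 = 1344

1344.000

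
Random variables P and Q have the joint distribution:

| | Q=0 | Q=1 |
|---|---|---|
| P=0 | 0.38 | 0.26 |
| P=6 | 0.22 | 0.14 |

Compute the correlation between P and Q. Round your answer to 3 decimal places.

-0.017

E[P] = 2.16,  E[Q] = 0.4
E[PQ] = 0.84
Cov(P,Q) = E[PQ] − E[P]E[Q] = 0.84 − (2.16)(0.4) = -0.024
Var(P) = 8.2944,  Var(Q) = 0.24
ρ = -0.024 / √(8.2944·0.24) ≈ -0.017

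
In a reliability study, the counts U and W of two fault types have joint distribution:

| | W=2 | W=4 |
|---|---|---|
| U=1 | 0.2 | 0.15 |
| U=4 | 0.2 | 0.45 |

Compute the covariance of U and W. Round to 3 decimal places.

E[U] = 2.95,  E[W] = 3.2
E[UW] = 9.8
Cov(U,W) = E[UW] − E[U]E[W] = 9.8 − (2.95)(3.2) = 0.36

0.360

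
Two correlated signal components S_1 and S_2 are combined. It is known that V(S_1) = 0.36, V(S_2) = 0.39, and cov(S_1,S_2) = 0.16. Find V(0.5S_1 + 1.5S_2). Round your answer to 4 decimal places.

V(0.5S_1 + 1.5S_2) = (0.5)²·V(S_1) + (1.5)²·V(S_2) + 2·(0.5)·(1.5)·cov(S_1,S_2)
= 0.25·0.36 + 2.25·0.39 + 1.5·0.16 = 1.2075

1.2075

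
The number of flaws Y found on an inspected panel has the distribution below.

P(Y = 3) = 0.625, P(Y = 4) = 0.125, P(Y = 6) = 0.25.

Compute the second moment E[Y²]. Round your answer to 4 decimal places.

16.6250

E[Y²] = (3)²(0.625) + (4)²(0.125) + (6)²(0.25) = 16.625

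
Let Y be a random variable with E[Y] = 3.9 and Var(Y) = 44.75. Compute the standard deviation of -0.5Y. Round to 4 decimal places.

3.3448

Var(-0.5Y) = (-0.5)²·44.75 = 11.1875
SD(-0.5Y) = √11.1875 ≈ 3.3448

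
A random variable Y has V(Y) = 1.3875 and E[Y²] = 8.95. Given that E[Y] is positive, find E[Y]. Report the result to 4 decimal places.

2.7500

(E[Y])² = E[Y²] − V(Y) = 8.95 − 1.3875 = 7.5625
E[Y] = √7.5625 = 2.75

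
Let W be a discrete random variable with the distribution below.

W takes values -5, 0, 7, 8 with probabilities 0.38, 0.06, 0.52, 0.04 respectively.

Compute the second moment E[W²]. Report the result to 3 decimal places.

37.540

E[W²] = (-5)²(0.38) + (0)²(0.06) + (7)²(0.52) + (8)²(0.04) = 37.54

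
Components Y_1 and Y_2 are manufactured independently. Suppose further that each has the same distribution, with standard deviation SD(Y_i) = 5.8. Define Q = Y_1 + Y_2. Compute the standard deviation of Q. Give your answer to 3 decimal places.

8.202

V(Y_i) = (5.8)² = 33.64
By independence, V(Q) = (1)²V(Y_1) + (1)²V(Y_2)
= (1)²·33.64 + (1)²·33.64 = 67.28
SD(Q) = √67.28 ≈ 8.202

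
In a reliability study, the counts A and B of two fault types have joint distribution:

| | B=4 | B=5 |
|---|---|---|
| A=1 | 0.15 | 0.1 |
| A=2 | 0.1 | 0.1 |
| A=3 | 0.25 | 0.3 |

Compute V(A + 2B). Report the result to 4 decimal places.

E[A] = 2.3,  E[B] = 4.5,  E[AB] = 10.4
V(A) = 6 − (2.3)² = 0.71;  V(B) = 20.5 − (4.5)² = 0.25
Cov(A,B) = 10.4 − (2.3)(4.5) = 0.05
V(A + 2B) = (1)²·0.71 + (2)²·0.25 + 2·(1)·(2)·0.05 = 1.91

1.9100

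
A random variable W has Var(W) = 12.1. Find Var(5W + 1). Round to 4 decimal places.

Var(5W + 1) = (5)²·Var(W) = 25·12.1 = 302.5

302.5000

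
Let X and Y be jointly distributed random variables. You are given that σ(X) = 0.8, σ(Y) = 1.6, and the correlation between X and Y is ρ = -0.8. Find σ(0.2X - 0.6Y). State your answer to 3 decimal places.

Var(X) = (0.8)² = 0.64;  Var(Y) = (1.6)² = 2.56
Cov(X,Y) = ρ·σ(X)·σ(Y) = -0.8·0.8·1.6 = -1.024
Var(0.2X - 0.6Y) = (0.2)²·Var(X) + (-0.6)²·Var(Y) + 2·(0.2)·(-0.6)·Cov(X,Y)
= 0.04·0.64 + 0.36·2.56 + -0.24·-1.024 = 1.19296
σ(0.2X - 0.6Y) = √1.19296 ≈ 1.092

1.092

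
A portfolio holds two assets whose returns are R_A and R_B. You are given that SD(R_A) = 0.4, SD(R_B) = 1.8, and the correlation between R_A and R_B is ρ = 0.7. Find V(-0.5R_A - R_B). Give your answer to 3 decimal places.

V(R_A) = (0.4)² = 0.16;  V(R_B) = (1.8)² = 3.24
Cov(R_A,R_B) = ρ·SD(R_A)·SD(R_B) = 0.7·0.4·1.8 = 0.504
V(-0.5R_A - R_B) = (-0.5)²·V(R_A) + (-1)²·V(R_B) + 2·(-0.5)·(-1)·Cov(R_A,R_B)
= 0.25·0.16 + 1·3.24 + 1·0.504 = 3.784

3.784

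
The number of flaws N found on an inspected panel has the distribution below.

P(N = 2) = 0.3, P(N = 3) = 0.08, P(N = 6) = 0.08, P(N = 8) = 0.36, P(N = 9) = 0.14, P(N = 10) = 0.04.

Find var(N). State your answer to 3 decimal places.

8.840

E[N] = (2)(0.3) + (3)(0.08) + (6)(0.08) + (8)(0.36) + (9)(0.14) + (10)(0.04) = 5.86
E[N²] = (2)²(0.3) + (3)²(0.08) + (6)²(0.08) + (8)²(0.36) + (9)²(0.14) + (10)²(0.04) = 43.18
var(N) = E[N²] − (E[N])² = 43.18 − (5.86)² = 8.8404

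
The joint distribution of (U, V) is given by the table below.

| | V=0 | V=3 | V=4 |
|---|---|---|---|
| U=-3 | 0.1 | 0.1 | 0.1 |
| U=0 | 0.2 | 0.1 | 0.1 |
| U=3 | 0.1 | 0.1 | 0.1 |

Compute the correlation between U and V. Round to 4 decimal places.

E[U] = 0,  E[V] = 2.1
E[UV] = 0
Cov(U,V) = E[UV] − E[U]E[V] = 0 − (0)(2.1) = 0
Var(U) = 5.4,  Var(V) = 3.09
ρ = 0 / √(5.4·3.09) ≈ 0.0000

0.0000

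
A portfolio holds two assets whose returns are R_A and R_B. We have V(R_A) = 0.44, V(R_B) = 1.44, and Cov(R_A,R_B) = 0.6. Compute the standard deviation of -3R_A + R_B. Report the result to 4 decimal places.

1.3416

V(-3R_A + R_B) = (-3)²·V(R_A) + (1)²·V(R_B) + 2·(-3)·(1)·Cov(R_A,R_B)
= 9·0.44 + 1·1.44 + -6·0.6 = 1.8
σ(-3R_A + R_B) = √1.8 ≈ 1.3416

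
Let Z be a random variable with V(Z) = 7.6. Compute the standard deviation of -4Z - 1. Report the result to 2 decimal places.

V(-4Z - 1) = (-4)²·7.6 = 121.6
SD(-4Z - 1) = √121.6 ≈ 11.03

11.03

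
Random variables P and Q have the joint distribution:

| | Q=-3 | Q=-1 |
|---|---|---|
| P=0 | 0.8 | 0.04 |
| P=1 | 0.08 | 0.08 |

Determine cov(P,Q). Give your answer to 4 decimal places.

0.1216

E[P] = 0.16,  E[Q] = -2.76
E[PQ] = -0.32
cov(P,Q) = E[PQ] − E[P]E[Q] = -0.32 − (0.16)(-2.76) = 0.1216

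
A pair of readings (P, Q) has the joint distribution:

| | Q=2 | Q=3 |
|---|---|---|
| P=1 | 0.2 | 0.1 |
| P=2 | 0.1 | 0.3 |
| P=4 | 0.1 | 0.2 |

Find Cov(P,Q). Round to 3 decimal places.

E[P] = 2.3,  E[Q] = 2.6
E[PQ] = 6.1
Cov(P,Q) = E[PQ] − E[P]E[Q] = 6.1 − (2.3)(2.6) = 0.12

0.120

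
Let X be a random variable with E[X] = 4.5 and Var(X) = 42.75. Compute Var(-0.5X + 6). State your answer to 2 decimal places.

10.69

Var(-0.5X + 6) = (-0.5)²·Var(X) = 0.25·42.75 = 10.6875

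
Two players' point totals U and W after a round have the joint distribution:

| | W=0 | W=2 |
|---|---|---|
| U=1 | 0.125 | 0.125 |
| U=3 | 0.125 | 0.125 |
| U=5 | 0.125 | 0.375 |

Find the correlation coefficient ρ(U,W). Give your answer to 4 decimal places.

0.2335

E[U] = 3.5,  E[W] = 1.25
E[UW] = 4.75
Cov(U,W) = E[UW] − E[U]E[W] = 4.75 − (3.5)(1.25) = 0.375
V(U) = 2.75,  V(W) = 0.9375
ρ = 0.375 / √(2.75·0.9375) ≈ 0.2335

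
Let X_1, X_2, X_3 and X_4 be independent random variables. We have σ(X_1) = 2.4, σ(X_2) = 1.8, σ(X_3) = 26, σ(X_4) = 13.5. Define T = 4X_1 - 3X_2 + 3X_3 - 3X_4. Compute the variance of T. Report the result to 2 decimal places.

var(X_1) = 5.76, var(X_2) = 3.24, var(X_3) = 676, var(X_4) = 182.25
By independence, var(T) = (4)²var(X_1) + (-3)²var(X_2) + (3)²var(X_3) + (-3)²var(X_4)
= (4)²·5.76 + (-3)²·3.24 + (3)²·676 + (-3)²·182.25 = 7845.57

7845.57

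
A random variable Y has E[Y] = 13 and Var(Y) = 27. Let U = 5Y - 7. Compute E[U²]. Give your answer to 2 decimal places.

4039.00

E[5Y - 7] = 5·13 − 7 = 58
Var(5Y - 7) = (5)²·27 = 675
E[U²] = Var(U) + (E[U])² = 675 + (58)² = 4039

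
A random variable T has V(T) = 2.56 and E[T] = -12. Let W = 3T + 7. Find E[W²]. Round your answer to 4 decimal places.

E[3T + 7] = 3·-12 + 7 = -29
V(3T + 7) = (3)²·2.56 = 23.04
E[W²] = V(W) + (E[W])² = 23.04 + (-29)² = 864.04

864.0400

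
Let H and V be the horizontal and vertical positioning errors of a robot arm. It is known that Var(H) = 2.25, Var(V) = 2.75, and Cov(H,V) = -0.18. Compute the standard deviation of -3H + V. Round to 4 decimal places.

4.9071

Var(-3H + V) = (-3)²·Var(H) + (1)²·Var(V) + 2·(-3)·(1)·Cov(H,V)
= 9·2.25 + 1·2.75 + -6·-0.18 = 24.08
SD(-3H + V) = √24.08 ≈ 4.9071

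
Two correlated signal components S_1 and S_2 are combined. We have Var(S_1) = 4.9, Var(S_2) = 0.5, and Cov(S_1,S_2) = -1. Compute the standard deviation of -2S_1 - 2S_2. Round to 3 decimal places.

3.688

Var(-2S_1 - 2S_2) = (-2)²·Var(S_1) + (-2)²·Var(S_2) + 2·(-2)·(-2)·Cov(S_1,S_2)
= 4·4.9 + 4·0.5 + 8·-1 = 13.6
σ(-2S_1 - 2S_2) = √13.6 ≈ 3.688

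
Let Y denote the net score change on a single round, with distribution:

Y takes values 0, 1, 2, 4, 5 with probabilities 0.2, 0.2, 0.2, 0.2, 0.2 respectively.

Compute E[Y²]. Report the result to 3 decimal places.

E[Y²] = (0)²(0.2) + (1)²(0.2) + (2)²(0.2) + (4)²(0.2) + (5)²(0.2) = 9.2

9.200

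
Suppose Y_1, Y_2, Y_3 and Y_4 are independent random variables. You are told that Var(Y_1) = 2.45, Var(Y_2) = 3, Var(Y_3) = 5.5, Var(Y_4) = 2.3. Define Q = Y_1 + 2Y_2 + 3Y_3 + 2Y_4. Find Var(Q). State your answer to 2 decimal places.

By independence, Var(Q) = (1)²Var(Y_1) + (2)²Var(Y_2) + (3)²Var(Y_3) + (2)²Var(Y_4)
= (1)²·2.45 + (2)²·3 + (3)²·5.5 + (2)²·2.3 = 73.15

73.15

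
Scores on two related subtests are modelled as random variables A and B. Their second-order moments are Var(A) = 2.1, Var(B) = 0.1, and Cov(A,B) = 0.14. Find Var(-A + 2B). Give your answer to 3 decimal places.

1.940

Var(-A + 2B) = (-1)²·Var(A) + (2)²·Var(B) + 2·(-1)·(2)·Cov(A,B)
= 1·2.1 + 4·0.1 + -4·0.14 = 1.94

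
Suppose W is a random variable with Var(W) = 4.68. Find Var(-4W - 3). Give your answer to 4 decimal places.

74.8800

Var(-4W - 3) = (-4)²·Var(W) = 16·4.68 = 74.88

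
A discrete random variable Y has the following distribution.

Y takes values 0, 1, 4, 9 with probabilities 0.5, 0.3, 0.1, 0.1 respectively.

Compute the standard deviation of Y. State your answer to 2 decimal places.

2.73

E[Y] = (0)(0.5) + (1)(0.3) + (4)(0.1) + (9)(0.1) = 1.6
E[Y²] = (0)²(0.5) + (1)²(0.3) + (4)²(0.1) + (9)²(0.1) = 10
Var(Y) = E[Y²] − (E[Y])² = 10 − (1.6)² = 7.44
sd(Y) = √7.44 ≈ 2.73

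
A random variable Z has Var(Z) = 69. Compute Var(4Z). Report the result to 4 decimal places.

Var(4Z) = (4)²·Var(Z) = 16·69 = 1104

1104.0000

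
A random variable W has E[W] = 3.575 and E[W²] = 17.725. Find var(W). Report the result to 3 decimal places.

4.944

var(W) = 17.725 − (3.575)² = 4.944375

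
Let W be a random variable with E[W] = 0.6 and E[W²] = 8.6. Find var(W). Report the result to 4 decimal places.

var(W) = 8.6 − (0.6)² = 8.24

8.2400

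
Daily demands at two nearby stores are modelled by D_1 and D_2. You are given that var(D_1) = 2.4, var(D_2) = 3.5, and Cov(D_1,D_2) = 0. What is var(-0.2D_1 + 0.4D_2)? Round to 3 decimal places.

0.656

var(-0.2D_1 + 0.4D_2) = (-0.2)²·var(D_1) + (0.4)²·var(D_2) + 2·(-0.2)·(0.4)·Cov(D_1,D_2)
= 0.04·2.4 + 0.16·3.5 + -0.16·0 = 0.656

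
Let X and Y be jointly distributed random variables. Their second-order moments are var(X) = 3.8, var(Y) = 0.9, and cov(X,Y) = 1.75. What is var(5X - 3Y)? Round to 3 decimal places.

50.600

var(5X - 3Y) = (5)²·var(X) + (-3)²·var(Y) + 2·(5)·(-3)·cov(X,Y)
= 25·3.8 + 9·0.9 + -30·1.75 = 50.6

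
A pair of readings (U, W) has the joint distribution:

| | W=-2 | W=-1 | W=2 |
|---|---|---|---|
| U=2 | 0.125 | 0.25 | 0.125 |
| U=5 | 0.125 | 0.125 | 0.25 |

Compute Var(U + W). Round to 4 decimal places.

6.2344

E[U] = 3.5,  E[W] = -0.125,  E[UW] = 0.125
Var(U) = 14.5 − (3.5)² = 2.25;  Var(W) = 2.875 − (-0.125)² = 2.859375
Cov(U,W) = 0.125 − (3.5)(-0.125) = 0.5625
Var(U + W) = (1)²·2.25 + (1)²·2.859375 + 2·(1)·(1)·0.5625 = 6.234375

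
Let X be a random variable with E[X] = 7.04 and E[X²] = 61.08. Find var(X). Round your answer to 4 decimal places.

var(X) = 61.08 − (7.04)² = 11.5184

11.5184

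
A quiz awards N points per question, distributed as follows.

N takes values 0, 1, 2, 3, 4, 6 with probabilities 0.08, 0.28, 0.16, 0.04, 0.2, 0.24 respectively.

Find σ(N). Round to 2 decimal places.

E[N] = (0)(0.08) + (1)(0.28) + (2)(0.16) + (3)(0.04) + (4)(0.2) + (6)(0.24) = 2.96
E[N²] = (0)²(0.08) + (1)²(0.28) + (2)²(0.16) + (3)²(0.04) + (4)²(0.2) + (6)²(0.24) = 13.12
V(N) = E[N²] − (E[N])² = 13.12 − (2.96)² = 4.3584
σ(N) = √4.3584 ≈ 2.09

2.09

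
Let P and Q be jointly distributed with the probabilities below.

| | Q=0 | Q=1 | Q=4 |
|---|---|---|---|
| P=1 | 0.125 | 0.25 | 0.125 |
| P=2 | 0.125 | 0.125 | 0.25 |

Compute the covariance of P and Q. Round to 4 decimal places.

0.1875

E[P] = 1.5,  E[Q] = 1.875
E[PQ] = 3
Cov(P,Q) = E[PQ] − E[P]E[Q] = 3 − (1.5)(1.875) = 0.1875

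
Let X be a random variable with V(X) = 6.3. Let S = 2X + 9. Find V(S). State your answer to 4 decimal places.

V(2X + 9) = (2)²·V(X) = 4·6.3 = 25.2

25.2000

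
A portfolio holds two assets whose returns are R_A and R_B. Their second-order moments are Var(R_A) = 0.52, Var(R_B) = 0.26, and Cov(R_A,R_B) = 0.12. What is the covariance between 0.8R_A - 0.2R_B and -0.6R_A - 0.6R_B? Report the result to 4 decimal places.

Cov(0.8R_A - 0.2R_B, -0.6R_A - 0.6R_B) = (0.8)(-0.6)Var(R_A) + (-0.2)(-0.6)Var(R_B) + [(0.8)(-0.6) + (-0.2)(-0.6)]Cov(R_A,R_B)
= -0.48·0.52 + 0.12·0.26 + -0.36·0.12 = -0.2616

-0.2616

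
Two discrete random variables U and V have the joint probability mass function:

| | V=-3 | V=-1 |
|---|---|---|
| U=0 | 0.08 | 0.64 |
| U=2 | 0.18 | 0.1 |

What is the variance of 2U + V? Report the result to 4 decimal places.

E[U] = 0.56,  E[V] = -1.52,  E[UV] = -1.28
Var(U) = 1.12 − (0.56)² = 0.8064;  Var(V) = 3.08 − (-1.52)² = 0.7696
Cov(U,V) = -1.28 − (0.56)(-1.52) = -0.4288
Var(2U + V) = (2)²·0.8064 + (1)²·0.7696 + 2·(2)·(1)·-0.4288 = 2.28

2.2800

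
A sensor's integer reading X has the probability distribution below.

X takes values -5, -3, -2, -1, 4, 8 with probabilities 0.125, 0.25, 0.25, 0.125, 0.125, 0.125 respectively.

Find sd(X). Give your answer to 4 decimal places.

4.0311

E[X] = (-5)(0.125) + (-3)(0.25) + (-2)(0.25) + (-1)(0.125) + (4)(0.125) + (8)(0.125) = -0.5
E[X²] = (-5)²(0.125) + (-3)²(0.25) + (-2)²(0.25) + (-1)²(0.125) + (4)²(0.125) + (8)²(0.125) = 16.5
var(X) = E[X²] − (E[X])² = 16.5 − (-0.5)² = 16.25
sd(X) = √16.25 ≈ 4.0311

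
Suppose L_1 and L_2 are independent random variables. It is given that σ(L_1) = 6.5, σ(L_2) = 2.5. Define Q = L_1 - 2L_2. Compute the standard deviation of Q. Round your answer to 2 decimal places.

8.20

Var(L_1) = 42.25, Var(L_2) = 6.25
By independence, Var(Q) = (1)²Var(L_1) + (-2)²Var(L_2)
= (1)²·42.25 + (-2)²·6.25 = 67.25
σ(Q) = √67.25 ≈ 8.20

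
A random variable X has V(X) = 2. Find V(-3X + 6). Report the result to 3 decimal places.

18.000

V(-3X + 6) = (-3)²·V(X) = 9·2 = 18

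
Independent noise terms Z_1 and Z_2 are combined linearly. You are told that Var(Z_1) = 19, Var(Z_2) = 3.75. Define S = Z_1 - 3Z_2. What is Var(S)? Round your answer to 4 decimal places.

52.7500

By independence, Var(S) = (1)²Var(Z_1) + (-3)²Var(Z_2)
= (1)²·19 + (-3)²·3.75 = 52.75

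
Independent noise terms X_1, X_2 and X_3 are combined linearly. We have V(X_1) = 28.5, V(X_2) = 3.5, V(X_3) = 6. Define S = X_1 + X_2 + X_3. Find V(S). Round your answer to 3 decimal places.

38.000

By independence, V(S) = (1)²V(X_1) + (1)²V(X_2) + (1)²V(X_3)
= (1)²·28.5 + (1)²·3.5 + (1)²·6 = 38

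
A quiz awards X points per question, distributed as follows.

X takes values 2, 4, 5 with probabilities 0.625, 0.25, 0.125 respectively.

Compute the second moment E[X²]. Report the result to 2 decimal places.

9.63

E[X²] = (2)²(0.625) + (4)²(0.25) + (5)²(0.125) = 9.625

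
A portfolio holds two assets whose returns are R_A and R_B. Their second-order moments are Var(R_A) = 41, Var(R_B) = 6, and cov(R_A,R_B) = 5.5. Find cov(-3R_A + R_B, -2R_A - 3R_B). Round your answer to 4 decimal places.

266.5000

cov(-3R_A + R_B, -2R_A - 3R_B) = (-3)(-2)Var(R_A) + (1)(-3)Var(R_B) + [(-3)(-3) + (1)(-2)]cov(R_A,R_B)
= 6·41 + -3·6 + 7·5.5 = 266.5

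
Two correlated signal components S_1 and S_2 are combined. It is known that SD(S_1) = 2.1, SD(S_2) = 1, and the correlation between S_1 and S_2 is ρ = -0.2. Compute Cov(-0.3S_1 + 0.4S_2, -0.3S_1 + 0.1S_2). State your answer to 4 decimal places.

0.4999

V(S_1) = (2.1)² = 4.41;  V(S_2) = (1)² = 1
Cov(S_1,S_2) = ρ·SD(S_1)·SD(S_2) = -0.2·2.1·1 = -0.42
Cov(-0.3S_1 + 0.4S_2, -0.3S_1 + 0.1S_2) = (-0.3)(-0.3)V(S_1) + (0.4)(0.1)V(S_2) + [(-0.3)(0.1) + (0.4)(-0.3)]Cov(S_1,S_2)
= 0.09·4.41 + 0.04·1 + -0.15·-0.42 = 0.4999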